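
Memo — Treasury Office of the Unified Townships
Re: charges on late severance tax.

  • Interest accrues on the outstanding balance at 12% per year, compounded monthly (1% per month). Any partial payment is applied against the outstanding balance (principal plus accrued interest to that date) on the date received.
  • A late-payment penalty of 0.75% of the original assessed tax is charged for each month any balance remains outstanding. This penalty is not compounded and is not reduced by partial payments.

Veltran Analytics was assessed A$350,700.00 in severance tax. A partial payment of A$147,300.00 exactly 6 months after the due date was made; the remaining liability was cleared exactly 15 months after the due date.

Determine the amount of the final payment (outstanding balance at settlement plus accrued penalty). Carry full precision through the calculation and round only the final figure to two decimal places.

Balance at month 6: A$350,700.0000 × (1 + 0.01)^6 = A$372,275.1168…
After A$147,300.00 payment: A$372,275.1168… − A$147,300.00 = A$224,975.1168…
Balance at month 15: A$224,975.1168… × (1 + 0.01)^9 = A$246,051.9720…
Penalty: 15 × 0.75% × A$350,700.00 = A$39,453.75
Final settlement = outstanding balance + penalty = A$246,051.9720… + A$39,453.75 = A$285,505.72

A$285,505.72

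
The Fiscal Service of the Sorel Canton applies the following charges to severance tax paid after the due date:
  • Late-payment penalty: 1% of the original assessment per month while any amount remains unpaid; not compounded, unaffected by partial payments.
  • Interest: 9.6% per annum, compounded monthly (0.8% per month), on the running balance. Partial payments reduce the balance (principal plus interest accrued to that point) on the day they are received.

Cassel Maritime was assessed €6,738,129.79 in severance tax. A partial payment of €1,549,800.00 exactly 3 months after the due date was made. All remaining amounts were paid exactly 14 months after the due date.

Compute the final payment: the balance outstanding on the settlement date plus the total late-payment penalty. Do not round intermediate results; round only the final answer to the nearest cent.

€6,784,894.47

Balance at month 3: €6,738,129.7900 × (1 + 0.008)^3 = €6,901,142.0758…
After €1,549,800.00 payment: €6,901,142.0758… − €1,549,800.00 = €5,351,342.0758…
Balance at month 14: €5,351,342.0758… × (1 + 0.008)^11 = €5,841,556.2989…
Penalty: 14 × 1% × €6,738,129.79 = €943,338.17…
Final settlement = outstanding balance + penalty = €5,841,556.2989… + €943,338.17… = €6,784,894.47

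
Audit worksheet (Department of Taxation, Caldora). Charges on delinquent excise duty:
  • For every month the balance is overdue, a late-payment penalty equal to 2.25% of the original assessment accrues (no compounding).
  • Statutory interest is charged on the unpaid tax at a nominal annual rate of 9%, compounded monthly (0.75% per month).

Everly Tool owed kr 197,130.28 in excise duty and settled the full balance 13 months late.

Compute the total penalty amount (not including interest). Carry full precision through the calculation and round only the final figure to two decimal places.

Late-payment penalty: 13 × 2.25% × kr 197,130.28 = kr 57,660.61…

kr 57,660.61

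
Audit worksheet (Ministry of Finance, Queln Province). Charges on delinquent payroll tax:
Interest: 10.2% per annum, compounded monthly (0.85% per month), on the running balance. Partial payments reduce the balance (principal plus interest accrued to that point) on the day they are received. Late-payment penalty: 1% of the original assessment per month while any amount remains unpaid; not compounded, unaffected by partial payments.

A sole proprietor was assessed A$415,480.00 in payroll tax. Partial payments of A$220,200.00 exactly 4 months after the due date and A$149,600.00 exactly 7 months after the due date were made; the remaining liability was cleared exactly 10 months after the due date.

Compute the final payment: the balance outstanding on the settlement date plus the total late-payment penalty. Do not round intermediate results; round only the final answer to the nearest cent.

Balance at month 4: A$415,480.0000 × (1 + 0.0085)^4 = A$429,787.4534…
After A$220,200.00 payment: A$429,787.4534… − A$220,200.00 = A$209,587.4534…
Balance at month 7: A$209,587.4534… × (1 + 0.0085)^3 = A$214,977.4902…
After A$149,600.00 payment: A$214,977.4902… − A$149,600.00 = A$65,377.4902…
Balance at month 10: A$65,377.4902… × (1 + 0.0085)^3 = A$67,058.8270…
Penalty: 10 × 1% × A$415,480.00 = A$41,548.00
Final settlement = outstanding balance + penalty = A$67,058.8270… + A$41,548.00 = A$108,606.83

A$108,606.83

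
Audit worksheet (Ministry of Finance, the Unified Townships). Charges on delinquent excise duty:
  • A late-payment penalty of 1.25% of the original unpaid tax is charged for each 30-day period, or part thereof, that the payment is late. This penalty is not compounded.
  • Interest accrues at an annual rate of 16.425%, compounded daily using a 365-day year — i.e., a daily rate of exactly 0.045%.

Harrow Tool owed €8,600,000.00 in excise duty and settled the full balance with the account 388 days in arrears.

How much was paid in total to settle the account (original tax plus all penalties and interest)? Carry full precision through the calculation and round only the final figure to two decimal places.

Penalty periods: ⌈388/30⌉ = 13; penalty = 13 × 1.25% × €8,600,000.00 = €1,397,500.00
Interest: €8,600,000.00 × ((1 + 0.00045)^388 − 1) = €8,600,000.00 × 0.19072305… = €1,640,218.2211…
Total = €8,600,000.00 + €1,397,500.0000 + €1,640,218.2211… = €11,637,718.22

€11,637,718.22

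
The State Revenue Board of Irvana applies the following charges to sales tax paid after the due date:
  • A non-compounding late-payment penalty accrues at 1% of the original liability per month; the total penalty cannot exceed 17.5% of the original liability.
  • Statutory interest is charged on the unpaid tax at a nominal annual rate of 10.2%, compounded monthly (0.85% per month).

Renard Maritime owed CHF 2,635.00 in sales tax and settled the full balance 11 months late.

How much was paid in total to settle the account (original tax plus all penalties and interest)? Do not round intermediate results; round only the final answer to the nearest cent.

Penalty: 11 × 1% × CHF 2,635.00 = CHF 289.85 (below the 17.5% cap of CHF 461.13…)
Interest: CHF 2,635.00 × ((1 + 0.0085)^11 − 1) = CHF 2,635.00 × 0.0975768… = CHF 257.1149…
Total = CHF 2,635.00 + CHF 289.8500 + CHF 257.1149… = CHF 3,181.96

CHF 3,181.96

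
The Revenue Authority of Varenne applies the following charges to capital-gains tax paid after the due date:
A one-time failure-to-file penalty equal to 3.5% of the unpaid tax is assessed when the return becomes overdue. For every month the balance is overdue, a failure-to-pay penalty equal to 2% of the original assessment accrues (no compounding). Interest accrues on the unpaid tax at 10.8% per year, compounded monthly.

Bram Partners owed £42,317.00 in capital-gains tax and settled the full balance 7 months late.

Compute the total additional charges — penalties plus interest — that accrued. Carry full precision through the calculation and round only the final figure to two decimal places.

£10,144.52

Failure-to-file penalty: 3.5% × £42,317.00 = £1,481.10…
Failure-to-pay penalty: 7 × 2% × £42,317.00 = £5,924.38
Interest (10.8%/yr ÷ 12 = 0.9%/month): £42,317.00 × ((1 + 0.009)^7 − 1) = £2,739.0417…
Penalties + interest = £7,405.4750 + £2,739.0417… = £10,144.52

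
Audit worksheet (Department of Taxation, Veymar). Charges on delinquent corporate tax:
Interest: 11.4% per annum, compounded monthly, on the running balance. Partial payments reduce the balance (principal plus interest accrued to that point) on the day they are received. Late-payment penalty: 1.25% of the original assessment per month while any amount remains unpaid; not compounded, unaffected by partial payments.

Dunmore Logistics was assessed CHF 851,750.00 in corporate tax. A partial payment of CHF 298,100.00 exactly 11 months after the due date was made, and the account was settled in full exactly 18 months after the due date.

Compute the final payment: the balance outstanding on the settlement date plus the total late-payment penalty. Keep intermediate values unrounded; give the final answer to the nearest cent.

Monthly rate = 11.4% ÷ 12 = 0.95%
Balance at month 11: CHF 851,750.0000 × (1 + 0.0095)^11 = CHF 945,108.5636…
After CHF 298,100.00 payment: CHF 945,108.5636… − CHF 298,100.00 = CHF 647,008.5636…
Balance at month 18: CHF 647,008.5636… × (1 + 0.0095)^7 = CHF 691,280.4771…
Penalty: 18 × 1.25% × CHF 851,750.00 = CHF 191,643.75
Final settlement = outstanding balance + penalty = CHF 691,280.4771… + CHF 191,643.75 = CHF 882,924.23

CHF 882,924.23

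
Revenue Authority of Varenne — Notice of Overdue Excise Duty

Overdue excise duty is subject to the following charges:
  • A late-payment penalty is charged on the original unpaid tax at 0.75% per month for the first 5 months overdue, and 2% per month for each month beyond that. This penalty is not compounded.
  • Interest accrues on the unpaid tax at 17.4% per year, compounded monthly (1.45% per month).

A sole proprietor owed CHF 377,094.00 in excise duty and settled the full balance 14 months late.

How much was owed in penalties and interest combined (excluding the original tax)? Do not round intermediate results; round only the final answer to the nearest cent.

CHF 166,218.51

Penalty, months 1–5: 5 × 0.75% × CHF 377,094.00 = CHF 14,141.03…
Penalty, months 6–14: 9 × 2% × CHF 377,094.00 = CHF 67,876.92
Interest: CHF 377,094.00 × ((1 + 0.0145)^14 − 1) = CHF 377,094.00 × 0.2232880… = CHF 84,200.5690…
Penalties + interest = CHF 82,017.9450 + CHF 84,200.5690… = CHF 166,218.51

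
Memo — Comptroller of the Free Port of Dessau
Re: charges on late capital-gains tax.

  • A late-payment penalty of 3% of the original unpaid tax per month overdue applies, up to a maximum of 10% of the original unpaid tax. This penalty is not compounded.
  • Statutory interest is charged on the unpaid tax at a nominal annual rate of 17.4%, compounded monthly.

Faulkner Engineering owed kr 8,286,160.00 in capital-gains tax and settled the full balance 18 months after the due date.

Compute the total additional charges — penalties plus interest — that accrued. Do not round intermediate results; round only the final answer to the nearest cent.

Penalty (uncapped): 18 × 3% × kr 8,286,160.00 = kr 4,474,526.40; cap = 10% × kr 8,286,160.00 = kr 828,616.00 → penalty = kr 828,616.00
Interest (17.4%/yr ÷ 12 = 1.45%/month): kr 8,286,160.00 × ((1 + 0.0145)^18 − 1) = kr 2,451,020.1448…
Penalties + interest = kr 828,616.0000 + kr 2,451,020.1448… = kr 3,279,636.14

kr 3,279,636.14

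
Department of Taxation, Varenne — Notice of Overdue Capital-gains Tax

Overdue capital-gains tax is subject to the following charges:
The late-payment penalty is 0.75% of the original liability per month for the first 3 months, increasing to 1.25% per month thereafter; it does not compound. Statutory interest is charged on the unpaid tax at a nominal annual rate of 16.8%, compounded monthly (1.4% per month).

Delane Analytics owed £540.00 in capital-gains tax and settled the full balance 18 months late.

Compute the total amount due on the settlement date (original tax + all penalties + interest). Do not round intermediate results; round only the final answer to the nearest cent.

Penalty, months 1–3: 3 × 0.75% × £540.00 = £12.15
Penalty, months 4–18: 15 × 1.25% × £540.00 = £101.25
Interest: £540.00 × ((1 + 0.014)^18 − 1) = £540.00 × 0.2843494… = £153.5487…
Total = £540.00 + £113.4000 + £153.5487… = £806.95

£806.95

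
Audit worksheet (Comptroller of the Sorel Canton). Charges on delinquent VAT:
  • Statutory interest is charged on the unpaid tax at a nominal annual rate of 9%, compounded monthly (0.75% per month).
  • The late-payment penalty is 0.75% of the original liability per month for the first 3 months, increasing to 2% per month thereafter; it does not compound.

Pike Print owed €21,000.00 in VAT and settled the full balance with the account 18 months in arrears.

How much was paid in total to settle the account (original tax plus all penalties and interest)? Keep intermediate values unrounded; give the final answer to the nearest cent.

Penalty, months 1–3: 3 × 0.75% × €21,000.00 = €472.50
Penalty, months 4–18: 15 × 2% × €21,000.00 = €6,300.00
Interest: €21,000.00 × ((1 + 0.0075)^18 − 1) = €21,000.00 × 0.1439604… = €3,023.1682…
Total = €21,000.00 + €6,772.5000 + €3,023.1682… = €30,795.67

€30,795.67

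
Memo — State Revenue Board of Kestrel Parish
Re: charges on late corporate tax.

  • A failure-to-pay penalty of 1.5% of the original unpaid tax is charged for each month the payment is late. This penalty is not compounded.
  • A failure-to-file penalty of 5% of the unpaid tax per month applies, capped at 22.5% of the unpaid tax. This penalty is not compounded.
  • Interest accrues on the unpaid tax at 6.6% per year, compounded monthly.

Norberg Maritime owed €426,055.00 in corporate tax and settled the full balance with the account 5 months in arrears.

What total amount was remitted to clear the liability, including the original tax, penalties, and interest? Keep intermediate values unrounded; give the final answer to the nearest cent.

Failure-to-file: 5 × 5% × €426,055.00 = €106,513.75, capped at 22.5% × €426,055.00 = €95,862.38…
Failure-to-pay penalty: 5 × 1.5% × €426,055.00 = €31,954.13…
Interest (6.6%/yr ÷ 12 = 0.55%/month): €426,055.00 × ((1 + 0.0055)^5 − 1) = €11,846.1049…
Total = €426,055.00 + €127,816.5000 + €11,846.1049… = €565,717.60

€565,717.60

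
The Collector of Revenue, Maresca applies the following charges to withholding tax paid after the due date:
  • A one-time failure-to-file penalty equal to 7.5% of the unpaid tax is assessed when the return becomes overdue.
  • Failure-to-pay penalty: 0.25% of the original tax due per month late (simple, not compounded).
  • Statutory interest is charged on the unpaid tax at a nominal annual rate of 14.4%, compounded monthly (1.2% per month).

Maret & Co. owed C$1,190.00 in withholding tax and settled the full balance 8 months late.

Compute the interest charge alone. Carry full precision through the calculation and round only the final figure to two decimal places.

Interest: C$1,190.00 × ((1 + 0.012)^8 − 1) = C$1,190.00 × 0.1001302… = C$119.1550…

C$119.15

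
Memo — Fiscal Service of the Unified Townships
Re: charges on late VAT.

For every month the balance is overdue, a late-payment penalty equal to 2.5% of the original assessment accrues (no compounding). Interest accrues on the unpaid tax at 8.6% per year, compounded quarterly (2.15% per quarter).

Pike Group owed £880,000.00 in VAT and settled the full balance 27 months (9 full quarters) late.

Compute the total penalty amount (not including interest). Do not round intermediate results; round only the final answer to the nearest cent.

£594,000.00

Late-payment penalty: 27 × 2.5% × £880,000.00 = £594,000.00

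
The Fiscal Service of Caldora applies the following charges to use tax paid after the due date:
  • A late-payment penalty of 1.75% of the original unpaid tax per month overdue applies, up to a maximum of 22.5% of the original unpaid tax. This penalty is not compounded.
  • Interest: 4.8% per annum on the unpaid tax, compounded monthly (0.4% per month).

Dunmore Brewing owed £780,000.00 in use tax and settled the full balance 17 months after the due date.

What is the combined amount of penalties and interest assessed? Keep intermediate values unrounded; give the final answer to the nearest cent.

Penalty (uncapped): 17 × 1.75% × £780,000.00 = £232,050.00; cap = 22.5% × £780,000.00 = £175,500.00 → penalty = £175,500.00
Interest: £780,000.00 × ((1 + 0.004)^17 − 1) = £780,000.00 × 0.0702201… = £54,771.7058…
Penalties + interest = £175,500.0000 + £54,771.7058… = £230,271.71

£230,271.71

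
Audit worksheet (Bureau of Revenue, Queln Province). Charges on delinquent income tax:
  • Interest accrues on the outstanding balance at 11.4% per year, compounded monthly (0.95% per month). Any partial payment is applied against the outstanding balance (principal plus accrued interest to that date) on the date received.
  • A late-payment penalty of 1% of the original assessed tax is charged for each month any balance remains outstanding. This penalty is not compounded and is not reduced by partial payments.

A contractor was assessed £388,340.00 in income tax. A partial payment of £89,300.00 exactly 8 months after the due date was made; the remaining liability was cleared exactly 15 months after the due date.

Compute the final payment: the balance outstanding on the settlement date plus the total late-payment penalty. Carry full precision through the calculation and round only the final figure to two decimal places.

£410,354.96

Balance at month 8: £388,340.0000 × (1 + 0.0095)^8 = £418,854.0437…
After £89,300.00 payment: £418,854.0437… − £89,300.00 = £329,554.0437…
Balance at month 15: £329,554.0437… × (1 + 0.0095)^7 = £352,103.9586…
Penalty: 15 × 1% × £388,340.00 = £58,251.00
Final settlement = outstanding balance + penalty = £352,103.9586… + £58,251.00 = £410,354.96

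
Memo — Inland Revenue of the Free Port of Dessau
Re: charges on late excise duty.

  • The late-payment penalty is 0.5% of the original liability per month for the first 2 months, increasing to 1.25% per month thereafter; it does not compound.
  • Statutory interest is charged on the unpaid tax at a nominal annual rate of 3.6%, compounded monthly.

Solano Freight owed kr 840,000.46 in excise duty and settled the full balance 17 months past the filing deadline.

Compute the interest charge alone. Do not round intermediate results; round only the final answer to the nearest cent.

kr 43,883.77

Interest (3.6%/yr ÷ 12 = 0.3%/month): kr 840,000.46 × ((1 + 0.003)^17 − 1) = kr 43,883.7696…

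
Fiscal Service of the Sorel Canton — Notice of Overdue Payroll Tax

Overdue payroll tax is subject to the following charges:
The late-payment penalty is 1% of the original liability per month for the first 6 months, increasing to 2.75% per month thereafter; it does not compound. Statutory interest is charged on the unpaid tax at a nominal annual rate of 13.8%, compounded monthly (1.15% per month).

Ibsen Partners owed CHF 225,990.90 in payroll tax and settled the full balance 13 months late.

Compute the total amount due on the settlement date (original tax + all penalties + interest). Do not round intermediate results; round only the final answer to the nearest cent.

Penalty, months 1–6: 6 × 1% × CHF 225,990.90 = CHF 13,559.45…
Penalty, months 7–13: 7 × 2.75% × CHF 225,990.90 = CHF 43,503.25…
Interest: CHF 225,990.90 × ((1 + 0.0115)^13 − 1) = CHF 225,990.90 × 0.1602632… = CHF 36,218.0335…
Total = CHF 225,990.90 + CHF 57,062.7023… + CHF 36,218.0335… = CHF 319,271.64

CHF 319,271.64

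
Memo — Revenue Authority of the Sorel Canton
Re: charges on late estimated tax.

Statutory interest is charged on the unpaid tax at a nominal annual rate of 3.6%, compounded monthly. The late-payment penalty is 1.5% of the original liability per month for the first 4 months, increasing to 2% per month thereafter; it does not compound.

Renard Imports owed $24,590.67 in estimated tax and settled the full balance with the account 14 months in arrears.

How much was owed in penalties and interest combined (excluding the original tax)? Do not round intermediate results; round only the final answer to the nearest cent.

Penalty, months 1–4: 4 × 1.5% × $24,590.67 = $1,475.44…
Penalty, months 5–14: 10 × 2% × $24,590.67 = $4,918.13…
Interest (3.6%/yr ÷ 12 = 0.3%/month): $24,590.67 × ((1 + 0.003)^14 − 1) = $1,053.1916…
Penalties + interest = $6,393.5742 + $1,053.1916… = $7,446.77

$7,446.77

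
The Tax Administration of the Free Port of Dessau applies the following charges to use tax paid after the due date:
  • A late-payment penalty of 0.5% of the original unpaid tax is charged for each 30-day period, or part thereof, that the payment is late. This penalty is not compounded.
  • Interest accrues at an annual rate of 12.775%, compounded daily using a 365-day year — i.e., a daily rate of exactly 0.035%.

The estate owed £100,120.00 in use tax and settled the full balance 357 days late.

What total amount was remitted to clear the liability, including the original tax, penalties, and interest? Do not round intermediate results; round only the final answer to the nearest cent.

£119,449.87

Penalty periods: ⌈357/30⌉ = 12; penalty = 12 × 0.5% × £100,120.00 = £6,007.20
Interest: £100,120.00 × ((1 + 0.00035)^357 − 1) = £100,120.00 × 0.13306703… = £13,322.6707…
Total = £100,120.00 + £6,007.2000 + £13,322.6707… = £119,449.87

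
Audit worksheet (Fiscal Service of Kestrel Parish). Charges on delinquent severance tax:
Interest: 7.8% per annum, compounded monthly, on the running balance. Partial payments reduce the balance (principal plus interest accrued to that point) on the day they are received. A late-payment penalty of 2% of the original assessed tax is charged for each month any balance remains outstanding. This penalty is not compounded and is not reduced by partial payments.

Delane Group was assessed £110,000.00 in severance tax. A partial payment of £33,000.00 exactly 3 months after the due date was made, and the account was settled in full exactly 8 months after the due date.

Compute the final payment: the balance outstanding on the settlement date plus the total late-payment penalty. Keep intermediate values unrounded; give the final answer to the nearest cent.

Monthly rate = 7.8% ÷ 12 = 0.65%
Balance at month 3: £110,000.0000 × (1 + 0.0065)^3 = £112,158.9727…
After £33,000.00 payment: £112,158.9727… − £33,000.00 = £79,158.9727…
Balance at month 8: £79,158.9727… × (1 + 0.0065)^5 = £81,765.3021…
Penalty: 8 × 2% × £110,000.00 = £17,600.00
Final settlement = outstanding balance + penalty = £81,765.3021… + £17,600.00 = £99,365.30

£99,365.30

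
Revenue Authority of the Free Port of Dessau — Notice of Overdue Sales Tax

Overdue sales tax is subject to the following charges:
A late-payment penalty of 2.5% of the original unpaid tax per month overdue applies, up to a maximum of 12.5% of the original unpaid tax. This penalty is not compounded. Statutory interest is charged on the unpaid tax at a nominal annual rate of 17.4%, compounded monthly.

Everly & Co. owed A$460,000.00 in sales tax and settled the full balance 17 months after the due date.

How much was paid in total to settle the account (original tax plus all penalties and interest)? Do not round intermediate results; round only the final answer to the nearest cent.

Penalty (uncapped): 17 × 2.5% × A$460,000.00 = A$195,500.00; cap = 12.5% × A$460,000.00 = A$57,500.00 → penalty = A$57,500.00
Interest (17.4%/yr ÷ 12 = 1.45%/month): A$460,000.00 × ((1 + 0.0145)^17 − 1) = A$127,547.1243…
Total = A$460,000.00 + A$57,500.0000 + A$127,547.1243… = A$645,047.12

A$645,047.12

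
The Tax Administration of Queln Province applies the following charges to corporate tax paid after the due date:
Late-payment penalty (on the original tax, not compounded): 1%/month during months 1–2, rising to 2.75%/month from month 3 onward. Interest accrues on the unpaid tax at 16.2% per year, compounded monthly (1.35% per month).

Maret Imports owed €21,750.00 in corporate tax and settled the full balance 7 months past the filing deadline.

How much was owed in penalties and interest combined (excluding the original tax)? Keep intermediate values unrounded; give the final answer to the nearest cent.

Penalty, months 1–2: 2 × 1% × €21,750.00 = €435.00
Penalty, months 3–7: 5 × 2.75% × €21,750.00 = €2,990.63…
Interest: €21,750.00 × ((1 + 0.0135)^7 − 1) = €21,750.00 × 0.0984145… = €2,140.5161…
Penalties + interest = €3,425.6250 + €2,140.5161… = €5,566.14

€5,566.14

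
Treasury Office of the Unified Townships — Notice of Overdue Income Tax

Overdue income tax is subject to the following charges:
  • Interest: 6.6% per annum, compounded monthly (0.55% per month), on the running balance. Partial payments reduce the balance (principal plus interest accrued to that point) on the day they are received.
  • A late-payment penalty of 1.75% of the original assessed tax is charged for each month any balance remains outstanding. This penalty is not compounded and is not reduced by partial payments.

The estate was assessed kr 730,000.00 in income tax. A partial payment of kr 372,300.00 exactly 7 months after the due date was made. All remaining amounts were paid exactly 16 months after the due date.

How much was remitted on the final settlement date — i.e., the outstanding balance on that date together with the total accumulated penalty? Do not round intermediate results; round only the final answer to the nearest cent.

Balance at month 7: kr 730,000.0000 × (1 + 0.0055)^7 = kr 758,573.0068…
After kr 372,300.00 payment: kr 758,573.0068… − kr 372,300.00 = kr 386,273.0068…
Balance at month 16: kr 386,273.0068… × (1 + 0.0055)^9 = kr 405,819.6151…
Penalty: 16 × 1.75% × kr 730,000.00 = kr 204,400.00
Final settlement = outstanding balance + penalty = kr 405,819.6151… + kr 204,400.00 = kr 610,219.62

kr 610,219.62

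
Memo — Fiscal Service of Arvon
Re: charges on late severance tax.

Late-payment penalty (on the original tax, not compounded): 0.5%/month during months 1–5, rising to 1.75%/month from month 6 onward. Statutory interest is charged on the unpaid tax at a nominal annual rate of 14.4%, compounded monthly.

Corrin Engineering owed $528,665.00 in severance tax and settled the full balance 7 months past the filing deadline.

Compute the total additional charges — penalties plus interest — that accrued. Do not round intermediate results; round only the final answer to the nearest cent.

$77,758.80

Penalty, months 1–5: 5 × 0.5% × $528,665.00 = $13,216.63…
Penalty, months 6–7: 2 × 1.75% × $528,665.00 = $18,503.28…
Interest (14.4%/yr ÷ 12 = 1.2%/month): $528,665.00 × ((1 + 0.012)^7 − 1) = $46,038.9031…
Penalties + interest = $31,719.9000 + $46,038.9031… = $77,758.80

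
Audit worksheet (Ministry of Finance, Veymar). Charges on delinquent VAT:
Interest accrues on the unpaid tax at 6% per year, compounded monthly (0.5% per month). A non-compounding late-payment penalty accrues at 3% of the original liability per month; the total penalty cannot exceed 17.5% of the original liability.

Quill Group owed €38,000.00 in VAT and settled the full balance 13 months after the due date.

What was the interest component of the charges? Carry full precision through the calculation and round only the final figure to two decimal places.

€2,545.48

Interest: €38,000.00 × ((1 + 0.005)^13 − 1) = €38,000.00 × 0.0669862… = €2,545.4756…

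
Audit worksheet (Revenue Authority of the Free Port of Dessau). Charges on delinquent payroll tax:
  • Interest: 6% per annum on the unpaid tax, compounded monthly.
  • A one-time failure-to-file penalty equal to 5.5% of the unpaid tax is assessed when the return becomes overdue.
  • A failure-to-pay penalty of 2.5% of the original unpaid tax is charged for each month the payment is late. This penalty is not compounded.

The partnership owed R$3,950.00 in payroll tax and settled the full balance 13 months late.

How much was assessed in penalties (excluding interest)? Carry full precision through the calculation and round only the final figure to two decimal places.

Failure-to-file penalty: 5.5% × R$3,950.00 = R$217.25
Failure-to-pay penalty: 13 × 2.5% × R$3,950.00 = R$1,283.75
Total penalty = R$217.25 + R$1,283.75 = R$1,501.00

R$1,501.00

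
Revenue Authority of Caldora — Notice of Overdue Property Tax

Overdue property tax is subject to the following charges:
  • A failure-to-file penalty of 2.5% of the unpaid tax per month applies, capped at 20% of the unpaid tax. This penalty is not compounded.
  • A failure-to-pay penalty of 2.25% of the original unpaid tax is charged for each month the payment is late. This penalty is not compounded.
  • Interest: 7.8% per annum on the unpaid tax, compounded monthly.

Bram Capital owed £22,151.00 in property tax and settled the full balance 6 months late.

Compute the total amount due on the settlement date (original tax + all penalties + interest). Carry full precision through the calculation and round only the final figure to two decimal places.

£29,342.08

Failure-to-file: 6 × 2.5% × £22,151.00 = £3,322.65 (under the 20% cap)
Failure-to-pay penalty: 6 × 2.25% × £22,151.00 = £2,990.39…
Interest (7.8%/yr ÷ 12 = 0.65%/month): £22,151.00 × ((1 + 0.0065)^6 − 1) = £878.0495…
Total = £22,151.00 + £6,313.0350 + £878.0495… = £29,342.08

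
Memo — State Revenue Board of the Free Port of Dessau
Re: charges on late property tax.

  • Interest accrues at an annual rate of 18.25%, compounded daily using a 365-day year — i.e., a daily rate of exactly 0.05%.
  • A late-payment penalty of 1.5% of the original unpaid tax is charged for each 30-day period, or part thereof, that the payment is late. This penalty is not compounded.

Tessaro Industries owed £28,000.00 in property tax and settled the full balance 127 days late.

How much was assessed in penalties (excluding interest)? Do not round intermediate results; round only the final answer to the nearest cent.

£2,100.00

Penalty periods: ⌈127/30⌉ = 5; penalty = 5 × 1.5% × £28,000.00 = £2,100.00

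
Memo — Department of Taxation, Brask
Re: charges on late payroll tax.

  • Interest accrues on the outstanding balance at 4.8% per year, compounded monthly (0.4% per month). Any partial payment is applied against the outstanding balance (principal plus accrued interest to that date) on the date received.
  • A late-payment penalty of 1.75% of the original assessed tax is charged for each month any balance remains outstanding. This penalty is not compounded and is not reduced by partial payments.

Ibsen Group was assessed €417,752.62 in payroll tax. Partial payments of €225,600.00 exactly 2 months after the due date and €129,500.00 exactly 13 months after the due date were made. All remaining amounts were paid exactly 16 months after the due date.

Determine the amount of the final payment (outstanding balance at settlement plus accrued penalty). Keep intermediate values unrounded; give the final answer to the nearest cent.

€192,649.16

Balance at month 2: €417,752.6200 × (1 + 0.004)^2 = €421,101.3250…
After €225,600.00 payment: €421,101.3250… − €225,600.00 = €195,501.3250…
Balance at month 13: €195,501.3250… × (1 + 0.004)^11 = €204,277.5056…
After €129,500.00 payment: €204,277.5056… − €129,500.00 = €74,777.5056…
Balance at month 16: €74,777.5056… × (1 + 0.004)^3 = €75,678.4297…
Penalty: 16 × 1.75% × €417,752.62 = €116,970.73…
Final settlement = outstanding balance + penalty = €75,678.4297… + €116,970.73… = €192,649.16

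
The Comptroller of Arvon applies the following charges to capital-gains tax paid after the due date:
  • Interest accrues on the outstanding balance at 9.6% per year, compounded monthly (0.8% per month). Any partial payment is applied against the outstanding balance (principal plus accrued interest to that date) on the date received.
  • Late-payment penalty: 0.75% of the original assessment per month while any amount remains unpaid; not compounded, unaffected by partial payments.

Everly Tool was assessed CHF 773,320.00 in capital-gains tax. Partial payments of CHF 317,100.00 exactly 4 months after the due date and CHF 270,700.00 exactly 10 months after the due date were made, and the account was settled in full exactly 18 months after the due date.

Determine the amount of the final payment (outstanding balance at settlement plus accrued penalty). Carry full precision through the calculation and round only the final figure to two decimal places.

Balance at month 4: CHF 773,320.0000 × (1 + 0.008)^4 = CHF 798,364.7818…
After CHF 317,100.00 payment: CHF 798,364.7818… − CHF 317,100.00 = CHF 481,264.7818…
Balance at month 10: CHF 481,264.7818… × (1 + 0.008)^6 = CHF 504,832.4633…
After CHF 270,700.00 payment: CHF 504,832.4633… − CHF 270,700.00 = CHF 234,132.4633…
Balance at month 18: CHF 234,132.4633… × (1 + 0.008)^8 = CHF 249,543.2870…
Penalty: 18 × 0.75% × CHF 773,320.00 = CHF 104,398.20
Final settlement = outstanding balance + penalty = CHF 249,543.2870… + CHF 104,398.20 = CHF 353,941.49

CHF 353,941.49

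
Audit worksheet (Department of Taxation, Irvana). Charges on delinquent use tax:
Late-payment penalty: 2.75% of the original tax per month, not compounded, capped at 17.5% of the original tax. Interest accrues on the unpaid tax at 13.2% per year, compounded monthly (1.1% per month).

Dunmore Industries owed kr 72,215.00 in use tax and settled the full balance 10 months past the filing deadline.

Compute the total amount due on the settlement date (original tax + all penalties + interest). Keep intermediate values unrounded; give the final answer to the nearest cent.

kr 93,201.24

Penalty (uncapped): 10 × 2.75% × kr 72,215.00 = kr 19,859.13…; cap = 17.5% × kr 72,215.00 = kr 12,637.63… → penalty = kr 12,637.63…
Interest: kr 72,215.00 × ((1 + 0.011)^10 − 1) = kr 72,215.00 × 0.1156078… = kr 8,348.6198…
Total = kr 72,215.00 + kr 12,637.6250 + kr 8,348.6198… = kr 93,201.24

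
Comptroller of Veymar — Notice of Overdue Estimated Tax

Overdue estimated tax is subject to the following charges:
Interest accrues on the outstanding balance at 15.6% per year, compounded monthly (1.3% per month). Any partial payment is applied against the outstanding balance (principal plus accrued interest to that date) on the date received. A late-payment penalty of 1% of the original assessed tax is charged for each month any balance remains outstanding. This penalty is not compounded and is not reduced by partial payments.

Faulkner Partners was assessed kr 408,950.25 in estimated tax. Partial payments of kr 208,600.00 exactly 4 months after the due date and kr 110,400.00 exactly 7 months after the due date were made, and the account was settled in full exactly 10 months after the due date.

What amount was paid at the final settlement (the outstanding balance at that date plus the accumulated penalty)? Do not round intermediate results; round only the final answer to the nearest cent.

kr 166,058.51

Balance at month 4: kr 408,950.2500 × (1 + 0.013)^4 = kr 430,633.9441…
After kr 208,600.00 payment: kr 430,633.9441… − kr 208,600.00 = kr 222,033.9441…
Balance at month 7: kr 222,033.9441… × (1 + 0.013)^3 = kr 230,806.3269…
After kr 110,400.00 payment: kr 230,806.3269… − kr 110,400.00 = kr 120,406.3269…
Balance at month 10: kr 120,406.3269… × (1 + 0.013)^3 = kr 125,163.4842…
Penalty: 10 × 1% × kr 408,950.25 = kr 40,895.03…
Final settlement = outstanding balance + penalty = kr 125,163.4842… + kr 40,895.03… = kr 166,058.51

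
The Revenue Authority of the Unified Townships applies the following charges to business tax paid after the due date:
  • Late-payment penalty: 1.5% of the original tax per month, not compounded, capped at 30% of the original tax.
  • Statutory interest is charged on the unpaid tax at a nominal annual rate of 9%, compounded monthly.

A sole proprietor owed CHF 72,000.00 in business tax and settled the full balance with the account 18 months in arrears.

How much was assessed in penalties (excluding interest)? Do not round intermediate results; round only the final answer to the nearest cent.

CHF 19,440.00

Penalty: 18 × 1.5% × CHF 72,000.00 = CHF 19,440.00 (below the 30% cap of CHF 21,600.00)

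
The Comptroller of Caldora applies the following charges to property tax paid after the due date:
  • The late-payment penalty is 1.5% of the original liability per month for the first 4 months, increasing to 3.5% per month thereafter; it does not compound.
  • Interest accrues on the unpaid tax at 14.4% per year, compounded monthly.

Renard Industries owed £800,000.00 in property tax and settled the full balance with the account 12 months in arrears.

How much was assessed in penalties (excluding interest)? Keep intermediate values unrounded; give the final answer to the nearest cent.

Penalty, months 1–4: 4 × 1.5% × £800,000.00 = £48,000.00
Penalty, months 5–12: 8 × 3.5% × £800,000.00 = £224,000.00
Total penalty = £48,000.00 + £224,000.00 = £272,000.00

£272,000.00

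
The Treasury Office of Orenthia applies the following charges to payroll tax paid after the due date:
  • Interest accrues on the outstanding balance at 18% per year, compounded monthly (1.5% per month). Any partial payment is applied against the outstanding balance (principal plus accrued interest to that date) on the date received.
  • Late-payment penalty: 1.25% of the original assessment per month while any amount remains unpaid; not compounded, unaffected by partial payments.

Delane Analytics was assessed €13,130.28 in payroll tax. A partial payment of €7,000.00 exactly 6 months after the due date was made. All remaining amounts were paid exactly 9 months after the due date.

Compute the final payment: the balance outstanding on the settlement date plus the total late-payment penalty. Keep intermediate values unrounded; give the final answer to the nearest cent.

€9,170.44

Balance at month 6: €13,130.2800 × (1 + 0.015)^6 = €14,357.2162…
After €7,000.00 payment: €14,357.2162… − €7,000.00 = €7,357.2162…
Balance at month 9: €7,357.2162… × (1 + 0.015)^3 = €7,693.2819…
Penalty: 9 × 1.25% × €13,130.28 = €1,477.16…
Final settlement = outstanding balance + penalty = €7,693.2819… + €1,477.16… = €9,170.44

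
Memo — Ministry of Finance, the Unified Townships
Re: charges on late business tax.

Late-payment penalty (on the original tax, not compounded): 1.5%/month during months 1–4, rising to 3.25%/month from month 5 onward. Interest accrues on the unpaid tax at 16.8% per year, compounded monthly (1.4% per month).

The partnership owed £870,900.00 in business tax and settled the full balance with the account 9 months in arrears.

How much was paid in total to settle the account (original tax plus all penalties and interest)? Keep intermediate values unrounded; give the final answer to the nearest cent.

£1,180,758.73

Penalty, months 1–4: 4 × 1.5% × £870,900.00 = £52,254.00
Penalty, months 5–9: 5 × 3.25% × £870,900.00 = £141,521.25
Interest: £870,900.00 × ((1 + 0.014)^9 − 1) = £870,900.00 × 0.1332914… = £116,083.4845…
Total = £870,900.00 + £193,775.2500 + £116,083.4845… = £1,180,758.73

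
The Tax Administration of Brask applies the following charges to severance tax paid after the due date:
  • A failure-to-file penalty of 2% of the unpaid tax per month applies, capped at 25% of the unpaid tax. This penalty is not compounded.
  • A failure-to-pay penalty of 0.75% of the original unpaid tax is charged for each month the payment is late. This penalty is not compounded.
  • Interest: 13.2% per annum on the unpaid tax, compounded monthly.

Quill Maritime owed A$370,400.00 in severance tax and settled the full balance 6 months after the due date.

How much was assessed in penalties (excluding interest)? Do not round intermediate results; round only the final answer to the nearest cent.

A$61,116.00

Failure-to-file: 6 × 2% × A$370,400.00 = A$44,448.00 (under the 25% cap)
Failure-to-pay penalty: 6 × 0.75% × A$370,400.00 = A$16,668.00
Total penalty = A$44,448.00 + A$16,668.00 = A$61,116.00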